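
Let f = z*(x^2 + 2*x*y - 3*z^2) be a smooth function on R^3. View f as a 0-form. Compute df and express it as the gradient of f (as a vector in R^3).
df = (2*z*(x + y)) dx + (2*x*z) dy + (x^2 + 2*x*y - 9*z^2) dz; grad f = (2*z*(x + y), 2*x*z, x^2 + 2*x*y - 9*z^2)

For a 0-form f, d f = (∂f/∂x) dx + (∂f/∂y) dy + (∂f/∂z) dz. The components of the vector representation are exactly the entries of grad f in Cartesian coordinates:
  ∂f/∂x = 2*z*(x + y)
  ∂f/∂y = 2*x*z
  ∂f/∂z = x^2 + 2*x*y - 9*z^2.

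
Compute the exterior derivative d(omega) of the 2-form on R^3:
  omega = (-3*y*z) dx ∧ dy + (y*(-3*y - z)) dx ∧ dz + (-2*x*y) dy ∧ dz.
d(omega) = (y + z) dx ∧ dy ∧ dz

For a 2-form omega = sum_{i<j} g_{ij} dx_i ∧ dx_j, the exterior derivative is
  d(omega) = sum_{i<j} d(g_{ij}) ∧ dx_i ∧ dx_j = sum_{i<j, k} (∂g_{ij}/∂x_k) dx_k ∧ dx_i ∧ dx_j.
Expand each term, using dx_k ∧ dx_i ∧ dx_j = sgn(permutation) dx_{(a)} ∧ dx_{(b)} ∧ dx_{(c)} with (a < b < c) sorted:
  d(-3*y*z) includes (∂/∂z)(-3*y*z) dz = (-3*y) dz, which multiplied by dx ∧ dy gives (-3*y) dx ∧ dy ∧ dz
  d(y*(-3*y - z)) includes (∂/∂y)(y*(-3*y - z)) dy = (-6*y - z) dy, which multiplied by dx ∧ dz gives (6*y + z) dx ∧ dy ∧ dz
  d(-2*x*y) includes (∂/∂x)(-2*x*y) dx = (-2*y) dx, which multiplied by dy ∧ dz gives (-2*y) dx ∧ dy ∧ dz
Collecting like 3-forms: d(omega) = (y + z) dx ∧ dy ∧ dz.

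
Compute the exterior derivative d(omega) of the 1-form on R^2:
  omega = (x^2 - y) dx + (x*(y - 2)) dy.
d(omega) = (y - 1) dx ∧ dy

For a 1-form omega = sum_i f_i dx_i, the exterior derivative is
  d(omega) = sum_{i < j} (∂f_j/∂x_i - ∂f_i/∂x_j) dx_i ∧ dx_j.
  coefficient of dx ∧ dy: ∂f_2/∂x - ∂f_1/∂y = ∂(x*(y - 2))/∂x - ∂(x^2 - y)/∂y = y - 1
Assembling: d(omega) = (y - 1) dx ∧ dy.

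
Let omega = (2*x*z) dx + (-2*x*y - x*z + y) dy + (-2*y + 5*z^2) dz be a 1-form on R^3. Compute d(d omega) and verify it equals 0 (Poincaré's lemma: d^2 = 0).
d(d omega) = 0

Step 1: d omega = sum_{i<j} (∂f_j/∂x_i - ∂f_i/∂x_j) dx_i ∧ dx_j:
  coeff of dx ∧ dy: -2*y - z
  coeff of dx ∧ dz: -2*x
  coeff of dy ∧ dz: x - 2
Step 2: Apply d again to each 2-form coefficient. The only possible 3-form in R^3 is dx ∧ dy ∧ dz, with coefficient
  ∂(coeff of dy∧dz)/∂x - ∂(coeff of dx∧dz)/∂y + ∂(coeff of dx∧dy)/∂z
  = ∂/∂x (x - 2) - ∂/∂y (-2*x) + ∂/∂z (-2*y - z).
Each of these terms simplifies to sums of mixed partials that cancel in pairs. The result is 0 (by equality of mixed partials for smooth functions — Schwarz / Clairaut).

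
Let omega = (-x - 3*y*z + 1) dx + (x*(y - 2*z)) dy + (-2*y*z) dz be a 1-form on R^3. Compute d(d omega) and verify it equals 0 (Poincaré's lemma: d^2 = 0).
d(d omega) = 0

Step 1: d omega = sum_{i<j} (∂f_j/∂x_i - ∂f_i/∂x_j) dx_i ∧ dx_j:
  coeff of dx ∧ dy: y + z
  coeff of dx ∧ dz: 3*y
  coeff of dy ∧ dz: 2*x - 2*z
Step 2: Apply d again to each 2-form coefficient. The only possible 3-form in R^3 is dx ∧ dy ∧ dz, with coefficient
  ∂(coeff of dy∧dz)/∂x - ∂(coeff of dx∧dz)/∂y + ∂(coeff of dx∧dy)/∂z
  = ∂/∂x (2*x - 2*z) - ∂/∂y (3*y) + ∂/∂z (y + z).
Each of these terms simplifies to sums of mixed partials that cancel in pairs. The result is 0 (by equality of mixed partials for smooth functions — Schwarz / Clairaut).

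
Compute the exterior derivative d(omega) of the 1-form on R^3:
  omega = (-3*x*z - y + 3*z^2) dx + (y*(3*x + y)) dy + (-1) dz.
d(omega) = (3*y + 1) dx ∧ dy + (3*x - 6*z) dx ∧ dz

For a 1-form omega = sum_i f_i dx_i, the exterior derivative is
  d(omega) = sum_{i < j} (∂f_j/∂x_i - ∂f_i/∂x_j) dx_i ∧ dx_j.
  coefficient of dx ∧ dy: ∂f_2/∂x - ∂f_1/∂y = ∂(y*(3*x + y))/∂x - ∂(-3*x*z - y + 3*z^2)/∂y = 3*y + 1
  coefficient of dx ∧ dz: ∂f_3/∂x - ∂f_1/∂z = ∂(-1)/∂x - ∂(-3*x*z - y + 3*z^2)/∂z = 3*x - 6*z
Assembling: d(omega) = (3*y + 1) dx ∧ dy + (3*x - 6*z) dx ∧ dz.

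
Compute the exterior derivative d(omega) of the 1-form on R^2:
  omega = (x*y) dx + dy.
d(omega) = (-x) dx ∧ dy

For a 1-form omega = sum_i f_i dx_i, the exterior derivative is
  d(omega) = sum_{i < j} (∂f_j/∂x_i - ∂f_i/∂x_j) dx_i ∧ dx_j.
  coefficient of dx ∧ dy: ∂f_2/∂x - ∂f_1/∂y = ∂(1)/∂x - ∂(x*y)/∂y = -x
Assembling: d(omega) = (-x) dx ∧ dy.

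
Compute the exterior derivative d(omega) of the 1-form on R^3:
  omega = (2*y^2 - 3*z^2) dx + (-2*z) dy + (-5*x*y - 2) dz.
d(omega) = (-4*y) dx ∧ dy + (-5*y + 6*z) dx ∧ dz + (2 - 5*x) dy ∧ dz

For a 1-form omega = sum_i f_i dx_i, the exterior derivative is
  d(omega) = sum_{i < j} (∂f_j/∂x_i - ∂f_i/∂x_j) dx_i ∧ dx_j.
  coefficient of dx ∧ dy: ∂f_2/∂x - ∂f_1/∂y = ∂(-2*z)/∂x - ∂(2*y^2 - 3*z^2)/∂y = -4*y
  coefficient of dx ∧ dz: ∂f_3/∂x - ∂f_1/∂z = ∂(-5*x*y - 2)/∂x - ∂(2*y^2 - 3*z^2)/∂z = -5*y + 6*z
  coefficient of dy ∧ dz: ∂f_3/∂y - ∂f_2/∂z = ∂(-5*x*y - 2)/∂y - ∂(-2*z)/∂z = 2 - 5*x
Assembling: d(omega) = (-4*y) dx ∧ dy + (-5*y + 6*z) dx ∧ dz + (2 - 5*x) dy ∧ dz.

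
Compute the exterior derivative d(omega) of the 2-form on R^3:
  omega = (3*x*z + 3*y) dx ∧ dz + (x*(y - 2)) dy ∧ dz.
d(omega) = (y - 5) dx ∧ dy ∧ dz

For a 2-form omega = sum_{i<j} g_{ij} dx_i ∧ dx_j, the exterior derivative is
  d(omega) = sum_{i<j} d(g_{ij}) ∧ dx_i ∧ dx_j = sum_{i<j, k} (∂g_{ij}/∂x_k) dx_k ∧ dx_i ∧ dx_j.
Expand each term, using dx_k ∧ dx_i ∧ dx_j = sgn(permutation) dx_{(a)} ∧ dx_{(b)} ∧ dx_{(c)} with (a < b < c) sorted:
  d(3*x*z + 3*y) includes (∂/∂y)(3*x*z + 3*y) dy = (3) dy, which multiplied by dx ∧ dz gives (-3) dx ∧ dy ∧ dz
  d(x*(y - 2)) includes (∂/∂x)(x*(y - 2)) dx = (y - 2) dx, which multiplied by dy ∧ dz gives (y - 2) dx ∧ dy ∧ dz
Collecting like 3-forms: d(omega) = (y - 5) dx ∧ dy ∧ dz.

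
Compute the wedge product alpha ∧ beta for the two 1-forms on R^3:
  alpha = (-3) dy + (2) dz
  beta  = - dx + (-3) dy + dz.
alpha ∧ beta = (-3) dx ∧ dy + (3) dy ∧ dz + (2) dx ∧ dz

Distribute the wedge, using dx_i ∧ dx_j = -dx_j ∧ dx_i and dx_i ∧ dx_i = 0. For each pair (i, j) with i < j, the coefficient of dx_i ∧ dx_j in alpha ∧ beta is (alpha_i * beta_j - alpha_j * beta_i). Collecting: alpha ∧ beta = (-3) dx ∧ dy + (3) dy ∧ dz + (2) dx ∧ dz.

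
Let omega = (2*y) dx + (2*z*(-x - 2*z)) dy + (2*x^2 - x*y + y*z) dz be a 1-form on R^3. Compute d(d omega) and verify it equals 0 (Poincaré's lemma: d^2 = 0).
d(d omega) = 0

Step 1: d omega = sum_{i<j} (∂f_j/∂x_i - ∂f_i/∂x_j) dx_i ∧ dx_j:
  coeff of dx ∧ dy: -2*z - 2
  coeff of dx ∧ dz: 4*x - y
  coeff of dy ∧ dz: x + 9*z
Step 2: Apply d again to each 2-form coefficient. The only possible 3-form in R^3 is dx ∧ dy ∧ dz, with coefficient
  ∂(coeff of dy∧dz)/∂x - ∂(coeff of dx∧dz)/∂y + ∂(coeff of dx∧dy)/∂z
  = ∂/∂x (x + 9*z) - ∂/∂y (4*x - y) + ∂/∂z (-2*z - 2).
Each of these terms simplifies to sums of mixed partials that cancel in pairs. The result is 0 (by equality of mixed partials for smooth functions — Schwarz / Clairaut).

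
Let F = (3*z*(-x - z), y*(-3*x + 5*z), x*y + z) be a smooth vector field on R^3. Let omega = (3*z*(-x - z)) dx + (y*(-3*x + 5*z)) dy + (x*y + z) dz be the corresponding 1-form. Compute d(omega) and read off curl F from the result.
d(omega) = (x - 5*y) dy ∧ dz + (-3*x - y - 6*z) dz ∧ dx + (-3*y) dx ∧ dy; curl F = (x - 5*y, -3*x - y - 6*z, -3*y)

d omega = sum_{i<j} (∂f_j/∂x_i - ∂f_i/∂x_j) dx_i ∧ dx_j. Under the identification (dy ∧ dz, dz ∧ dx, dx ∧ dy) ↔ (e_x, e_y, e_z), the coefficients are exactly the components of curl F. Compute:
  ∂R/∂y - ∂Q/∂z = (x) - (5*y) = x - 5*y
  ∂P/∂z - ∂R/∂x = (-3*x - 6*z) - (y) = -3*x - y - 6*z
  ∂Q/∂x - ∂P/∂y = (-3*y) - (0) = -3*y.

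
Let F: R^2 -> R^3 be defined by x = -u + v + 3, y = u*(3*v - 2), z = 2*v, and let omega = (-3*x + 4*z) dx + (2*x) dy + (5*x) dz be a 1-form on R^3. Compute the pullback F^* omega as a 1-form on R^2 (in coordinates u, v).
F^* omega = (-6*u*v + u + 6*v^2 + 9*v - 3) du + (-6*u^2 + 6*u*v + 11*u + 15*v + 21) dv

Using F^*(f dg) = (f ∘ F) d(g ∘ F), substitute each coordinate x_i by F_i(u, v) in f_i, and replace dx_i by d F_i = (∂F_i/∂u) du + (∂F_i/∂v) dv.
  For the x component: f_1(F) = 3*u + 5*v - 9; d F_1 = (-1) du + (1) dv
  For the y component: f_2(F) = -2*u + 2*v + 6; d F_2 = (3*v - 2) du + (3*u) dv
  For the z component: f_3(F) = -5*u + 5*v + 15; d F_3 = (0) du + (2) dv
Combining and collecting du, dv coefficients:
  coeff of du: -6*u*v + u + 6*v^2 + 9*v - 3
  coeff of dv: -6*u^2 + 6*u*v + 11*u + 15*v + 21
F^* omega = (-6*u*v + u + 6*v^2 + 9*v - 3) du + (-6*u^2 + 6*u*v + 11*u + 15*v + 21) dv.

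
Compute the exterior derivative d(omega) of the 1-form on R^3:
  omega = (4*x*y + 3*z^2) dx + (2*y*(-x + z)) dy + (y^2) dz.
d(omega) = (-4*x - 2*y) dx ∧ dy + (-6*z) dx ∧ dz

For a 1-form omega = sum_i f_i dx_i, the exterior derivative is
  d(omega) = sum_{i < j} (∂f_j/∂x_i - ∂f_i/∂x_j) dx_i ∧ dx_j.
  coefficient of dx ∧ dy: ∂f_2/∂x - ∂f_1/∂y = ∂(2*y*(-x + z))/∂x - ∂(4*x*y + 3*z^2)/∂y = -4*x - 2*y
  coefficient of dx ∧ dz: ∂f_3/∂x - ∂f_1/∂z = ∂(y^2)/∂x - ∂(4*x*y + 3*z^2)/∂z = -6*z
Assembling: d(omega) = (-4*x - 2*y) dx ∧ dy + (-6*z) dx ∧ dz.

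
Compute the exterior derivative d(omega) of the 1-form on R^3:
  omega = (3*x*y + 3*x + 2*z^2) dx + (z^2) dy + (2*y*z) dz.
d(omega) = (-3*x) dx ∧ dy + (-4*z) dx ∧ dz

For a 1-form omega = sum_i f_i dx_i, the exterior derivative is
  d(omega) = sum_{i < j} (∂f_j/∂x_i - ∂f_i/∂x_j) dx_i ∧ dx_j.
  coefficient of dx ∧ dy: ∂f_2/∂x - ∂f_1/∂y = ∂(z^2)/∂x - ∂(3*x*y + 3*x + 2*z^2)/∂y = -3*x
  coefficient of dx ∧ dz: ∂f_3/∂x - ∂f_1/∂z = ∂(2*y*z)/∂x - ∂(3*x*y + 3*x + 2*z^2)/∂z = -4*z
Assembling: d(omega) = (-3*x) dx ∧ dy + (-4*z) dx ∧ dz.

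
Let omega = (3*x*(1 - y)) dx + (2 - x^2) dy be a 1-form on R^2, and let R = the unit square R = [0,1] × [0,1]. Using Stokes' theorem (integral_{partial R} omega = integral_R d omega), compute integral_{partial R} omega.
integral_(partial R) omega = 1/2

Stokes: integral_partial_R omega = integral_R d omega with d omega = (∂Q/∂x - ∂P/∂y) dx ∧ dy.
  ∂Q/∂x = -2*x
  ∂P/∂y = -3*x
  integrand = ∂Q/∂x - ∂P/∂y = x.
Integrating over R: integral_0^1 integral_0^1 (x) dx dy = 1/2.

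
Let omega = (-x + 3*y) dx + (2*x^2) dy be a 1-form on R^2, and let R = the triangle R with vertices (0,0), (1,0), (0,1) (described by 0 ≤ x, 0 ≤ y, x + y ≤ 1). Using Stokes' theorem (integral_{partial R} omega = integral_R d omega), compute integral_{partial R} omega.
integral_(partial R) omega = -5/6

Stokes: integral_partial_R omega = integral_R d omega with d omega = (∂Q/∂x - ∂P/∂y) dx ∧ dy.
  ∂Q/∂x = 4*x
  ∂P/∂y = 3
  integrand = ∂Q/∂x - ∂P/∂y = 4*x - 3.
Integrating over R: integral_0^1 integral_0^{1-x} (4*x - 3) dy dx = -5/6.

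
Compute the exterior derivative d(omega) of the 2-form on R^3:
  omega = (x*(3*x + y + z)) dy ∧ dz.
d(omega) = (6*x + y + z) dx ∧ dy ∧ dz

For a 2-form omega = sum_{i<j} g_{ij} dx_i ∧ dx_j, the exterior derivative is
  d(omega) = sum_{i<j} d(g_{ij}) ∧ dx_i ∧ dx_j = sum_{i<j, k} (∂g_{ij}/∂x_k) dx_k ∧ dx_i ∧ dx_j.
Expand each term, using dx_k ∧ dx_i ∧ dx_j = sgn(permutation) dx_{(a)} ∧ dx_{(b)} ∧ dx_{(c)} with (a < b < c) sorted:
  d(x*(3*x + y + z)) includes (∂/∂x)(x*(3*x + y + z)) dx = (6*x + y + z) dx, which multiplied by dy ∧ dz gives (6*x + y + z) dx ∧ dy ∧ dz
Collecting like 3-forms: d(omega) = (6*x + y + z) dx ∧ dy ∧ dz.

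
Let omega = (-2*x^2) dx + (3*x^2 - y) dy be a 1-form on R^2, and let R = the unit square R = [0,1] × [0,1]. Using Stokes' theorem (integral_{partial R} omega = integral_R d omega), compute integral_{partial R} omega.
integral_(partial R) omega = 3

Stokes: integral_partial_R omega = integral_R d omega with d omega = (∂Q/∂x - ∂P/∂y) dx ∧ dy.
  ∂Q/∂x = 6*x
  ∂P/∂y = 0
  integrand = ∂Q/∂x - ∂P/∂y = 6*x.
Integrating over R: integral_0^1 integral_0^1 (6*x) dx dy = 3.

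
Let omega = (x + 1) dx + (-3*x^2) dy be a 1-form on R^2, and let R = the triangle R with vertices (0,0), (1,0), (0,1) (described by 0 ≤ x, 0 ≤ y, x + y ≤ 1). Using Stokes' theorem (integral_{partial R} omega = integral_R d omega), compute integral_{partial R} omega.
integral_(partial R) omega = -1

Stokes: integral_partial_R omega = integral_R d omega with d omega = (∂Q/∂x - ∂P/∂y) dx ∧ dy.
  ∂Q/∂x = -6*x
  ∂P/∂y = 0
  integrand = ∂Q/∂x - ∂P/∂y = -6*x.
Integrating over R: integral_0^1 integral_0^{1-x} (-6*x) dy dx = -1.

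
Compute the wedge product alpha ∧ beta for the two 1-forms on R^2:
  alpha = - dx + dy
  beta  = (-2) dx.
alpha ∧ beta = (2) dx ∧ dy

Distribute the wedge, using dx_i ∧ dx_j = -dx_j ∧ dx_i and dx_i ∧ dx_i = 0. For each pair (i, j) with i < j, the coefficient of dx_i ∧ dx_j in alpha ∧ beta is (alpha_i * beta_j - alpha_j * beta_i). Collecting: alpha ∧ beta = (2) dx ∧ dy.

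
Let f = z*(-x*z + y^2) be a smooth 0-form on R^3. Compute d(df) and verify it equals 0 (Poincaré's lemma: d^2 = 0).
d(df) = 0

Step 1: df = sum_i (∂f/∂x_i) dx_i = (-z^2) dx + (2*y*z) dy + (-2*x*z + y^2) dz.
Step 2: Apply d again. Using the 1-form formula, the coefficient of dx ∧ dy in d(df) is ∂^2 f/∂x ∂y - ∂^2 f/∂y ∂x = (0) - (0) = 0 (equality of mixed partials for smooth f).
Similarly for dx ∧ dz and dy ∧ dz — all coefficients vanish. So d(df) = 0.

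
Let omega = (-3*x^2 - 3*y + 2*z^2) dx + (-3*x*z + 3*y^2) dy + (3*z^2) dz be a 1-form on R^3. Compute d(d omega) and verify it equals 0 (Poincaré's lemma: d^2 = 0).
d(d omega) = 0

Step 1: d omega = sum_{i<j} (∂f_j/∂x_i - ∂f_i/∂x_j) dx_i ∧ dx_j:
  coeff of dx ∧ dy: 3 - 3*z
  coeff of dx ∧ dz: -4*z
  coeff of dy ∧ dz: 3*x
Step 2: Apply d again to each 2-form coefficient. The only possible 3-form in R^3 is dx ∧ dy ∧ dz, with coefficient
  ∂(coeff of dy∧dz)/∂x - ∂(coeff of dx∧dz)/∂y + ∂(coeff of dx∧dy)/∂z
  = ∂/∂x (3*x) - ∂/∂y (-4*z) + ∂/∂z (3 - 3*z).
Each of these terms simplifies to sums of mixed partials that cancel in pairs. The result is 0 (by equality of mixed partials for smooth functions — Schwarz / Clairaut).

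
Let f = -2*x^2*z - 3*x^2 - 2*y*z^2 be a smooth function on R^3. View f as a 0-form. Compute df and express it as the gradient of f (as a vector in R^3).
df = (2*x*(-2*z - 3)) dx + (-2*z^2) dy + (-2*x^2 - 4*y*z) dz; grad f = (2*x*(-2*z - 3), -2*z^2, -2*x^2 - 4*y*z)

For a 0-form f, d f = (∂f/∂x) dx + (∂f/∂y) dy + (∂f/∂z) dz. The components of the vector representation are exactly the entries of grad f in Cartesian coordinates:
  ∂f/∂x = 2*x*(-2*z - 3)
  ∂f/∂y = -2*z^2
  ∂f/∂z = -2*x^2 - 4*y*z.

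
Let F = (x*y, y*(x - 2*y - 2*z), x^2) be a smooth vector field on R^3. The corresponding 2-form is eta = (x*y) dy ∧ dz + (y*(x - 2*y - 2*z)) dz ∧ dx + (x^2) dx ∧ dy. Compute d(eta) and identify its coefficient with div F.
d(eta) = (x - 3*y - 2*z) dx ∧ dy ∧ dz; div F = x - 3*y - 2*z

For a 2-form in R^3 of the form above, applying d gives a 3-form with coefficient ∂P/∂x + ∂Q/∂y + ∂R/∂z:
  ∂P/∂x = y
  ∂Q/∂y = x - 4*y - 2*z
  ∂R/∂z = 0
Sum = x - 3*y - 2*z, which is exactly div F.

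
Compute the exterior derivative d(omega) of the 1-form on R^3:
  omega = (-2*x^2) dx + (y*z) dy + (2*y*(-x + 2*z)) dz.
d(omega) = (-2*y) dx ∧ dz + (-2*x - y + 4*z) dy ∧ dz

For a 1-form omega = sum_i f_i dx_i, the exterior derivative is
  d(omega) = sum_{i < j} (∂f_j/∂x_i - ∂f_i/∂x_j) dx_i ∧ dx_j.
  coefficient of dx ∧ dz: ∂f_3/∂x - ∂f_1/∂z = ∂(2*y*(-x + 2*z))/∂x - ∂(-2*x^2)/∂z = -2*y
  coefficient of dy ∧ dz: ∂f_3/∂y - ∂f_2/∂z = ∂(2*y*(-x + 2*z))/∂y - ∂(y*z)/∂z = -2*x - y + 4*z
Assembling: d(omega) = (-2*y) dx ∧ dz + (-2*x - y + 4*z) dy ∧ dz.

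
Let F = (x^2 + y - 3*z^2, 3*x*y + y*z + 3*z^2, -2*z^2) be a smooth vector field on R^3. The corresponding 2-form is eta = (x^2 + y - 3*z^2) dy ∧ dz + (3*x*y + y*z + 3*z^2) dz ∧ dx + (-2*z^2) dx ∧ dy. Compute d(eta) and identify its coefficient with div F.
d(eta) = (5*x - 3*z) dx ∧ dy ∧ dz; div F = 5*x - 3*z

For a 2-form in R^3 of the form above, applying d gives a 3-form with coefficient ∂P/∂x + ∂Q/∂y + ∂R/∂z:
  ∂P/∂x = 2*x
  ∂Q/∂y = 3*x + z
  ∂R/∂z = -4*z
Sum = 5*x - 3*z, which is exactly div F.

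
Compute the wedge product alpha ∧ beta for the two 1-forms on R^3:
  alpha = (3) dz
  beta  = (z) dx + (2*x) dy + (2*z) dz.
alpha ∧ beta = (-3*z) dx ∧ dz + (-6*x) dy ∧ dz

Distribute the wedge, using dx_i ∧ dx_j = -dx_j ∧ dx_i and dx_i ∧ dx_i = 0. For each pair (i, j) with i < j, the coefficient of dx_i ∧ dx_j in alpha ∧ beta is (alpha_i * beta_j - alpha_j * beta_i). Collecting: alpha ∧ beta = (-3*z) dx ∧ dz + (-6*x) dy ∧ dz.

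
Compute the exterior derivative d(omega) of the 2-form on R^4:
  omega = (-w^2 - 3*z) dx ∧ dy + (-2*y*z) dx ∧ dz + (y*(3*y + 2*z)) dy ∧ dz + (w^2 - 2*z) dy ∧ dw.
d(omega) = (2*z - 3) dx ∧ dy ∧ dz + (-2*w) dx ∧ dy ∧ dw + (2) dy ∧ dz ∧ dw

For a 2-form omega = sum_{i<j} g_{ij} dx_i ∧ dx_j, the exterior derivative is
  d(omega) = sum_{i<j} d(g_{ij}) ∧ dx_i ∧ dx_j = sum_{i<j, k} (∂g_{ij}/∂x_k) dx_k ∧ dx_i ∧ dx_j.
Expand each term, using dx_k ∧ dx_i ∧ dx_j = sgn(permutation) dx_{(a)} ∧ dx_{(b)} ∧ dx_{(c)} with (a < b < c) sorted:
  d(-w^2 - 3*z) includes (∂/∂z)(-w^2 - 3*z) dz = (-3) dz, which multiplied by dx ∧ dy gives (-3) dx ∧ dy ∧ dz
  d(-w^2 - 3*z) includes (∂/∂w)(-w^2 - 3*z) dw = (-2*w) dw, which multiplied by dx ∧ dy gives (-2*w) dx ∧ dy ∧ dw
  d(-2*y*z) includes (∂/∂y)(-2*y*z) dy = (-2*z) dy, which multiplied by dx ∧ dz gives (2*z) dx ∧ dy ∧ dz
  d(w^2 - 2*z) includes (∂/∂z)(w^2 - 2*z) dz = (-2) dz, which multiplied by dy ∧ dw gives (2) dy ∧ dz ∧ dw
Collecting like 3-forms: d(omega) = (2*z - 3) dx ∧ dy ∧ dz + (-2*w) dx ∧ dy ∧ dw + (2) dy ∧ dz ∧ dw.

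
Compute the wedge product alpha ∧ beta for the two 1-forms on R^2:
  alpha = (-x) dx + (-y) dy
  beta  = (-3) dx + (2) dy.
alpha ∧ beta = (-2*x - 3*y) dx ∧ dy

Distribute the wedge, using dx_i ∧ dx_j = -dx_j ∧ dx_i and dx_i ∧ dx_i = 0. For each pair (i, j) with i < j, the coefficient of dx_i ∧ dx_j in alpha ∧ beta is (alpha_i * beta_j - alpha_j * beta_i). Collecting: alpha ∧ beta = (-2*x - 3*y) dx ∧ dy.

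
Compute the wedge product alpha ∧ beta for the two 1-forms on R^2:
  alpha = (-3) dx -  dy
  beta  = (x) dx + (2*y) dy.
alpha ∧ beta = (x - 6*y) dx ∧ dy

Distribute the wedge, using dx_i ∧ dx_j = -dx_j ∧ dx_i and dx_i ∧ dx_i = 0. For each pair (i, j) with i < j, the coefficient of dx_i ∧ dx_j in alpha ∧ beta is (alpha_i * beta_j - alpha_j * beta_i). Collecting: alpha ∧ beta = (x - 6*y) dx ∧ dy.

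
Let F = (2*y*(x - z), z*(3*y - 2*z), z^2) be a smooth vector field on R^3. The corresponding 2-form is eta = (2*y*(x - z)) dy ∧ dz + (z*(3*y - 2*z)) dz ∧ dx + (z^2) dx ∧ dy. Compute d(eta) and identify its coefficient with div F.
d(eta) = (2*y + 5*z) dx ∧ dy ∧ dz; div F = 2*y + 5*z

For a 2-form in R^3 of the form above, applying d gives a 3-form with coefficient ∂P/∂x + ∂Q/∂y + ∂R/∂z:
  ∂P/∂x = 2*y
  ∂Q/∂y = 3*z
  ∂R/∂z = 2*z
Sum = 2*y + 5*z, which is exactly div F.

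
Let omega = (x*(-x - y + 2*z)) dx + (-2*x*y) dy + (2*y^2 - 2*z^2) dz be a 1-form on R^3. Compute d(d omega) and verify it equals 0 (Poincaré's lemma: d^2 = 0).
d(d omega) = 0

Step 1: d omega = sum_{i<j} (∂f_j/∂x_i - ∂f_i/∂x_j) dx_i ∧ dx_j:
  coeff of dx ∧ dy: x - 2*y
  coeff of dx ∧ dz: -2*x
  coeff of dy ∧ dz: 4*y
Step 2: Apply d again to each 2-form coefficient. The only possible 3-form in R^3 is dx ∧ dy ∧ dz, with coefficient
  ∂(coeff of dy∧dz)/∂x - ∂(coeff of dx∧dz)/∂y + ∂(coeff of dx∧dy)/∂z
  = ∂/∂x (4*y) - ∂/∂y (-2*x) + ∂/∂z (x - 2*y).
Each of these terms simplifies to sums of mixed partials that cancel in pairs. The result is 0 (by equality of mixed partials for smooth functions — Schwarz / Clairaut).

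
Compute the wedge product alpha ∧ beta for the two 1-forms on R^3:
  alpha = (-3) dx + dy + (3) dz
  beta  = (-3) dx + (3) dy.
alpha ∧ beta = (-6) dx ∧ dy + (9) dx ∧ dz + (-9) dy ∧ dz

Distribute the wedge, using dx_i ∧ dx_j = -dx_j ∧ dx_i and dx_i ∧ dx_i = 0. For each pair (i, j) with i < j, the coefficient of dx_i ∧ dx_j in alpha ∧ beta is (alpha_i * beta_j - alpha_j * beta_i). Collecting: alpha ∧ beta = (-6) dx ∧ dy + (9) dx ∧ dz + (-9) dy ∧ dz.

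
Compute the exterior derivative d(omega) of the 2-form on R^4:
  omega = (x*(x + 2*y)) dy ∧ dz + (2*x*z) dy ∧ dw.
d(omega) = (2*x + 2*y) dx ∧ dy ∧ dz + (2*z) dx ∧ dy ∧ dw + (-2*x) dy ∧ dz ∧ dw

For a 2-form omega = sum_{i<j} g_{ij} dx_i ∧ dx_j, the exterior derivative is
  d(omega) = sum_{i<j} d(g_{ij}) ∧ dx_i ∧ dx_j = sum_{i<j, k} (∂g_{ij}/∂x_k) dx_k ∧ dx_i ∧ dx_j.
Expand each term, using dx_k ∧ dx_i ∧ dx_j = sgn(permutation) dx_{(a)} ∧ dx_{(b)} ∧ dx_{(c)} with (a < b < c) sorted:
  d(x*(x + 2*y)) includes (∂/∂x)(x*(x + 2*y)) dx = (2*x + 2*y) dx, which multiplied by dy ∧ dz gives (2*x + 2*y) dx ∧ dy ∧ dz
  d(2*x*z) includes (∂/∂x)(2*x*z) dx = (2*z) dx, which multiplied by dy ∧ dw gives (2*z) dx ∧ dy ∧ dw
  d(2*x*z) includes (∂/∂z)(2*x*z) dz = (2*x) dz, which multiplied by dy ∧ dw gives (-2*x) dy ∧ dz ∧ dw
Collecting like 3-forms: d(omega) = (2*x + 2*y) dx ∧ dy ∧ dz + (2*z) dx ∧ dy ∧ dw + (-2*x) dy ∧ dz ∧ dw.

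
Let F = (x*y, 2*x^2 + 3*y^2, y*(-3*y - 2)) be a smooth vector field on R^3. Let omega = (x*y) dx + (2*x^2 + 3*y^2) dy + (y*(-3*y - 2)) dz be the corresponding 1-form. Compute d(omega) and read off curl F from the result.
d(omega) = (-6*y - 2) dy ∧ dz + (0) dz ∧ dx + (3*x) dx ∧ dy; curl F = (-6*y - 2, 0, 3*x)

d omega = sum_{i<j} (∂f_j/∂x_i - ∂f_i/∂x_j) dx_i ∧ dx_j. Under the identification (dy ∧ dz, dz ∧ dx, dx ∧ dy) ↔ (e_x, e_y, e_z), the coefficients are exactly the components of curl F. Compute:
  ∂R/∂y - ∂Q/∂z = (-6*y - 2) - (0) = -6*y - 2
  ∂P/∂z - ∂R/∂x = (0) - (0) = 0
  ∂Q/∂x - ∂P/∂y = (4*x) - (x) = 3*x.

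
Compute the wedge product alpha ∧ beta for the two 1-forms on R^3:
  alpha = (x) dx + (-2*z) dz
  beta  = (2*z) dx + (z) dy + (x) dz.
alpha ∧ beta = (x*z) dx ∧ dy + (x^2 + 4*z^2) dx ∧ dz + (2*z^2) dy ∧ dz

Distribute the wedge, using dx_i ∧ dx_j = -dx_j ∧ dx_i and dx_i ∧ dx_i = 0. For each pair (i, j) with i < j, the coefficient of dx_i ∧ dx_j in alpha ∧ beta is (alpha_i * beta_j - alpha_j * beta_i). Collecting: alpha ∧ beta = (x*z) dx ∧ dy + (x^2 + 4*z^2) dx ∧ dz + (2*z^2) dy ∧ dz.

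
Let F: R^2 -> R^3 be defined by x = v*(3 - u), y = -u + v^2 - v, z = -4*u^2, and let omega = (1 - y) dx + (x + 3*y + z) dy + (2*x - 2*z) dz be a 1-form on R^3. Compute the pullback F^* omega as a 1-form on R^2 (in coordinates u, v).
F^* omega = (-64*u^3 + 16*u^2*v + 4*u^2 - 48*u*v + 3*u + v^3 - 4*v^2 - v) du + (-8*u^2*v + 3*u^2 - u*v^2 - 6*u*v + 5*u + 6*v^3 - 6*v^2 + 3*v + 3) dv

Using F^*(f dg) = (f ∘ F) d(g ∘ F), substitute each coordinate x_i by F_i(u, v) in f_i, and replace dx_i by d F_i = (∂F_i/∂u) du + (∂F_i/∂v) dv.
  For the x component: f_1(F) = u - v^2 + v + 1; d F_1 = (-v) du + (3 - u) dv
  For the y component: f_2(F) = -4*u^2 - u*v - 3*u + 3*v^2; d F_2 = (-1) du + (2*v - 1) dv
  For the z component: f_3(F) = 8*u^2 - 2*u*v + 6*v; d F_3 = (-8*u) du + (0) dv
Combining and collecting du, dv coefficients:
  coeff of du: -64*u^3 + 16*u^2*v + 4*u^2 - 48*u*v + 3*u + v^3 - 4*v^2 - v
  coeff of dv: -8*u^2*v + 3*u^2 - u*v^2 - 6*u*v + 5*u + 6*v^3 - 6*v^2 + 3*v + 3
F^* omega = (-64*u^3 + 16*u^2*v + 4*u^2 - 48*u*v + 3*u + v^3 - 4*v^2 - v) du + (-8*u^2*v + 3*u^2 - u*v^2 - 6*u*v + 5*u + 6*v^3 - 6*v^2 + 3*v + 3) dv.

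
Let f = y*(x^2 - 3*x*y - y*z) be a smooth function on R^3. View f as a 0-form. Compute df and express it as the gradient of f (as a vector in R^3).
df = (y*(2*x - 3*y)) dx + (x^2 - 6*x*y - 2*y*z) dy + (-y^2) dz; grad f = (y*(2*x - 3*y), x^2 - 6*x*y - 2*y*z, -y^2)

For a 0-form f, d f = (∂f/∂x) dx + (∂f/∂y) dy + (∂f/∂z) dz. The components of the vector representation are exactly the entries of grad f in Cartesian coordinates:
  ∂f/∂x = y*(2*x - 3*y)
  ∂f/∂y = x^2 - 6*x*y - 2*y*z
  ∂f/∂z = -y^2.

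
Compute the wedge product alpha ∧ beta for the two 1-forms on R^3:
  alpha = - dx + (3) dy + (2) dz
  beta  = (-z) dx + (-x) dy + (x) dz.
alpha ∧ beta = (x + 3*z) dx ∧ dy + (-x + 2*z) dx ∧ dz + (5*x) dy ∧ dz

Distribute the wedge, using dx_i ∧ dx_j = -dx_j ∧ dx_i and dx_i ∧ dx_i = 0. For each pair (i, j) with i < j, the coefficient of dx_i ∧ dx_j in alpha ∧ beta is (alpha_i * beta_j - alpha_j * beta_i). Collecting: alpha ∧ beta = (x + 3*z) dx ∧ dy + (-x + 2*z) dx ∧ dz + (5*x) dy ∧ dz.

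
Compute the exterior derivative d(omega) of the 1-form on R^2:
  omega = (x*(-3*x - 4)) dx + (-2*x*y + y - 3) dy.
d(omega) = (-2*y) dx ∧ dy

For a 1-form omega = sum_i f_i dx_i, the exterior derivative is
  d(omega) = sum_{i < j} (∂f_j/∂x_i - ∂f_i/∂x_j) dx_i ∧ dx_j.
  coefficient of dx ∧ dy: ∂f_2/∂x - ∂f_1/∂y = ∂(-2*x*y + y - 3)/∂x - ∂(x*(-3*x - 4))/∂y = -2*y
Assembling: d(omega) = (-2*y) dx ∧ dy.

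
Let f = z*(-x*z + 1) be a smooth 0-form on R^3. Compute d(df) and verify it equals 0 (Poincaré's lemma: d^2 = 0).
d(df) = 0

Step 1: df = sum_i (∂f/∂x_i) dx_i = (-z^2) dx + (0) dy + (-2*x*z + 1) dz.
Step 2: Apply d again. Using the 1-form formula, the coefficient of dx ∧ dy in d(df) is ∂^2 f/∂x ∂y - ∂^2 f/∂y ∂x = (0) - (0) = 0 (equality of mixed partials for smooth f).
Similarly for dx ∧ dz and dy ∧ dz — all coefficients vanish. So d(df) = 0.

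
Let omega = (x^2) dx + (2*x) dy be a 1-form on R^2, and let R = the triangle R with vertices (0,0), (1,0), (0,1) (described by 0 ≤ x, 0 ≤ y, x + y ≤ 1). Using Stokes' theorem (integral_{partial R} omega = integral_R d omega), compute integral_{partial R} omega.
integral_(partial R) omega = 1

Stokes: integral_partial_R omega = integral_R d omega with d omega = (∂Q/∂x - ∂P/∂y) dx ∧ dy.
  ∂Q/∂x = 2
  ∂P/∂y = 0
  integrand = ∂Q/∂x - ∂P/∂y = 2.
Integrating over R: integral_0^1 integral_0^{1-x} (2) dy dx = 1.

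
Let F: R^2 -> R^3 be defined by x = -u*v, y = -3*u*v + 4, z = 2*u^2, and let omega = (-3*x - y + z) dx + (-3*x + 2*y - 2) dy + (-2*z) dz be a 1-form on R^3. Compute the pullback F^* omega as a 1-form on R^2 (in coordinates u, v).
F^* omega = (-16*u^3 - 2*u^2*v + 3*u*v^2 - 14*v) du + (u*(-2*u^2 + 3*u*v - 14)) dv

Using F^*(f dg) = (f ∘ F) d(g ∘ F), substitute each coordinate x_i by F_i(u, v) in f_i, and replace dx_i by d F_i = (∂F_i/∂u) du + (∂F_i/∂v) dv.
  For the x component: f_1(F) = 2*u^2 + 6*u*v - 4; d F_1 = (-v) du + (-u) dv
  For the y component: f_2(F) = -3*u*v + 6; d F_2 = (-3*v) du + (-3*u) dv
  For the z component: f_3(F) = -4*u^2; d F_3 = (4*u) du + (0) dv
Combining and collecting du, dv coefficients:
  coeff of du: -16*u^3 - 2*u^2*v + 3*u*v^2 - 14*v
  coeff of dv: u*(-2*u^2 + 3*u*v - 14)
F^* omega = (-16*u^3 - 2*u^2*v + 3*u*v^2 - 14*v) du + (u*(-2*u^2 + 3*u*v - 14)) dv.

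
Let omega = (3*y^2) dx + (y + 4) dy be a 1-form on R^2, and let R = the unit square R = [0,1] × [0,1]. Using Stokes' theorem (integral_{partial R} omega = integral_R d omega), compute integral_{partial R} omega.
integral_(partial R) omega = -3

Stokes: integral_partial_R omega = integral_R d omega with d omega = (∂Q/∂x - ∂P/∂y) dx ∧ dy.
  ∂Q/∂x = 0
  ∂P/∂y = 6*y
  integrand = ∂Q/∂x - ∂P/∂y = -6*y.
Integrating over R: integral_0^1 integral_0^1 (-6*y) dx dy = -3.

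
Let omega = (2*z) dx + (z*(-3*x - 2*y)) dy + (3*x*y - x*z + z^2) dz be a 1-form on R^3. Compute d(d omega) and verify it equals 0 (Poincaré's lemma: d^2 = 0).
d(d omega) = 0

Step 1: d omega = sum_{i<j} (∂f_j/∂x_i - ∂f_i/∂x_j) dx_i ∧ dx_j:
  coeff of dx ∧ dy: -3*z
  coeff of dx ∧ dz: 3*y - z - 2
  coeff of dy ∧ dz: 6*x + 2*y
Step 2: Apply d again to each 2-form coefficient. The only possible 3-form in R^3 is dx ∧ dy ∧ dz, with coefficient
  ∂(coeff of dy∧dz)/∂x - ∂(coeff of dx∧dz)/∂y + ∂(coeff of dx∧dy)/∂z
  = ∂/∂x (6*x + 2*y) - ∂/∂y (3*y - z - 2) + ∂/∂z (-3*z).
Each of these terms simplifies to sums of mixed partials that cancel in pairs. The result is 0 (by equality of mixed partials for smooth functions — Schwarz / Clairaut).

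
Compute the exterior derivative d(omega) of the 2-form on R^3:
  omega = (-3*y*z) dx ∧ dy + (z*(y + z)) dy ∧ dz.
d(omega) = (-3*y) dx ∧ dy ∧ dz

For a 2-form omega = sum_{i<j} g_{ij} dx_i ∧ dx_j, the exterior derivative is
  d(omega) = sum_{i<j} d(g_{ij}) ∧ dx_i ∧ dx_j = sum_{i<j, k} (∂g_{ij}/∂x_k) dx_k ∧ dx_i ∧ dx_j.
Expand each term, using dx_k ∧ dx_i ∧ dx_j = sgn(permutation) dx_{(a)} ∧ dx_{(b)} ∧ dx_{(c)} with (a < b < c) sorted:
  d(-3*y*z) includes (∂/∂z)(-3*y*z) dz = (-3*y) dz, which multiplied by dx ∧ dy gives (-3*y) dx ∧ dy ∧ dz
Collecting like 3-forms: d(omega) = (-3*y) dx ∧ dy ∧ dz.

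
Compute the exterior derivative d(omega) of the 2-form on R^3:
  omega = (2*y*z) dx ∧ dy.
d(omega) = (2*y) dx ∧ dy ∧ dz

For a 2-form omega = sum_{i<j} g_{ij} dx_i ∧ dx_j, the exterior derivative is
  d(omega) = sum_{i<j} d(g_{ij}) ∧ dx_i ∧ dx_j = sum_{i<j, k} (∂g_{ij}/∂x_k) dx_k ∧ dx_i ∧ dx_j.
Expand each term, using dx_k ∧ dx_i ∧ dx_j = sgn(permutation) dx_{(a)} ∧ dx_{(b)} ∧ dx_{(c)} with (a < b < c) sorted:
  d(2*y*z) includes (∂/∂z)(2*y*z) dz = (2*y) dz, which multiplied by dx ∧ dy gives (2*y) dx ∧ dy ∧ dz
Collecting like 3-forms: d(omega) = (2*y) dx ∧ dy ∧ dz.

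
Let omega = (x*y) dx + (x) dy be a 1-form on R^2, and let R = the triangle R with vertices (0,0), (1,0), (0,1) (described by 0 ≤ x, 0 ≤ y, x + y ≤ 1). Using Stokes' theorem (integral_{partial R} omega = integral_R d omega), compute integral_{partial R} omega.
integral_(partial R) omega = 1/3

Stokes: integral_partial_R omega = integral_R d omega with d omega = (∂Q/∂x - ∂P/∂y) dx ∧ dy.
  ∂Q/∂x = 1
  ∂P/∂y = x
  integrand = ∂Q/∂x - ∂P/∂y = 1 - x.
Integrating over R: integral_0^1 integral_0^{1-x} (1 - x) dy dx = 1/3.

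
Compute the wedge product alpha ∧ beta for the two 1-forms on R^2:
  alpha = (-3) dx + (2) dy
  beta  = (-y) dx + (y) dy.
alpha ∧ beta = (-y) dx ∧ dy

Distribute the wedge, using dx_i ∧ dx_j = -dx_j ∧ dx_i and dx_i ∧ dx_i = 0. For each pair (i, j) with i < j, the coefficient of dx_i ∧ dx_j in alpha ∧ beta is (alpha_i * beta_j - alpha_j * beta_i). Collecting: alpha ∧ beta = (-y) dx ∧ dy.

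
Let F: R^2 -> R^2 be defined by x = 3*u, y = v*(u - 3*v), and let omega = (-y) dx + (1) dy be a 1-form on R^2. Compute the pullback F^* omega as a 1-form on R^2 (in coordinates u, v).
F^* omega = (v*(-3*u + 9*v + 1)) du + (u - 6*v) dv

Using F^*(f dg) = (f ∘ F) d(g ∘ F), substitute each coordinate x_i by F_i(u, v) in f_i, and replace dx_i by d F_i = (∂F_i/∂u) du + (∂F_i/∂v) dv.
  For the x component: f_1(F) = v*(-u + 3*v); d F_1 = (3) du + (0) dv
  For the y component: f_2(F) = 1; d F_2 = (v) du + (u - 6*v) dv
Combining and collecting du, dv coefficients:
  coeff of du: v*(-3*u + 9*v + 1)
  coeff of dv: u - 6*v
F^* omega = (v*(-3*u + 9*v + 1)) du + (u - 6*v) dv.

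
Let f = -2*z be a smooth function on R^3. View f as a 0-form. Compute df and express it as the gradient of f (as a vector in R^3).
df = (0) dx + (0) dy + (-2) dz; grad f = (0, 0, -2)

For a 0-form f, d f = (∂f/∂x) dx + (∂f/∂y) dy + (∂f/∂z) dz. The components of the vector representation are exactly the entries of grad f in Cartesian coordinates:
  ∂f/∂x = 0
  ∂f/∂y = 0
  ∂f/∂z = -2.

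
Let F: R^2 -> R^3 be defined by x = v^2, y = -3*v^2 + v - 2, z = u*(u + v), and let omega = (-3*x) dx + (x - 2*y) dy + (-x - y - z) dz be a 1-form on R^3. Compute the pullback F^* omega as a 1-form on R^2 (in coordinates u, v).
F^* omega = (-2*u^3 - 3*u^2*v + 3*u*v^2 - 2*u*v + 4*u + 2*v^3 - v^2 + 2*v) du + (-u^3 - u^2*v + 2*u*v^2 - u*v + 2*u - 48*v^3 + 19*v^2 - 26*v + 4) dv

Using F^*(f dg) = (f ∘ F) d(g ∘ F), substitute each coordinate x_i by F_i(u, v) in f_i, and replace dx_i by d F_i = (∂F_i/∂u) du + (∂F_i/∂v) dv.
  For the x component: f_1(F) = -3*v^2; d F_1 = (0) du + (2*v) dv
  For the y component: f_2(F) = 7*v^2 - 2*v + 4; d F_2 = (0) du + (1 - 6*v) dv
  For the z component: f_3(F) = -u^2 - u*v + 2*v^2 - v + 2; d F_3 = (2*u + v) du + (u) dv
Combining and collecting du, dv coefficients:
  coeff of du: -2*u^3 - 3*u^2*v + 3*u*v^2 - 2*u*v + 4*u + 2*v^3 - v^2 + 2*v
  coeff of dv: -u^3 - u^2*v + 2*u*v^2 - u*v + 2*u - 48*v^3 + 19*v^2 - 26*v + 4
F^* omega = (-2*u^3 - 3*u^2*v + 3*u*v^2 - 2*u*v + 4*u + 2*v^3 - v^2 + 2*v) du + (-u^3 - u^2*v + 2*u*v^2 - u*v + 2*u - 48*v^3 + 19*v^2 - 26*v + 4) dv.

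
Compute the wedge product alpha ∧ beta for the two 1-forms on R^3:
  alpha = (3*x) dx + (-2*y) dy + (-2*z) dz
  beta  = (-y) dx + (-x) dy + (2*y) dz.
alpha ∧ beta = (-3*x^2 - 2*y^2) dx ∧ dy + (2*y*(3*x - z)) dx ∧ dz + (-2*x*z - 4*y^2) dy ∧ dz

Distribute the wedge, using dx_i ∧ dx_j = -dx_j ∧ dx_i and dx_i ∧ dx_i = 0. For each pair (i, j) with i < j, the coefficient of dx_i ∧ dx_j in alpha ∧ beta is (alpha_i * beta_j - alpha_j * beta_i). Collecting: alpha ∧ beta = (-3*x^2 - 2*y^2) dx ∧ dy + (2*y*(3*x - z)) dx ∧ dz + (-2*x*z - 4*y^2) dy ∧ dz.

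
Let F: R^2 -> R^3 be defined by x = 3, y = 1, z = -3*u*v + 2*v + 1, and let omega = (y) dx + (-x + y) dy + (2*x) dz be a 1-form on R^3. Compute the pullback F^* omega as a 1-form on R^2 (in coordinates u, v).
F^* omega = (-18*v) du + (12 - 18*u) dv

Using F^*(f dg) = (f ∘ F) d(g ∘ F), substitute each coordinate x_i by F_i(u, v) in f_i, and replace dx_i by d F_i = (∂F_i/∂u) du + (∂F_i/∂v) dv.
  For the x component: f_1(F) = 1; d F_1 = (0) du + (0) dv
  For the y component: f_2(F) = -2; d F_2 = (0) du + (0) dv
  For the z component: f_3(F) = 6; d F_3 = (-3*v) du + (2 - 3*u) dv
Combining and collecting du, dv coefficients:
  coeff of du: -18*v
  coeff of dv: 12 - 18*u
F^* omega = (-18*v) du + (12 - 18*u) dv.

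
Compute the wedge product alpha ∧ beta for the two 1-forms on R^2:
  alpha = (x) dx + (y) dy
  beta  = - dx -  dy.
alpha ∧ beta = (-x + y) dx ∧ dy

Distribute the wedge, using dx_i ∧ dx_j = -dx_j ∧ dx_i and dx_i ∧ dx_i = 0. For each pair (i, j) with i < j, the coefficient of dx_i ∧ dx_j in alpha ∧ beta is (alpha_i * beta_j - alpha_j * beta_i). Collecting: alpha ∧ beta = (-x + y) dx ∧ dy.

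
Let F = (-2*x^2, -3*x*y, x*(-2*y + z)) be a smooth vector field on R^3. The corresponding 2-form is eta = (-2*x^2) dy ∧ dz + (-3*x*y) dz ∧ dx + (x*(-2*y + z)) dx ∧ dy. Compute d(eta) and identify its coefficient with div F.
d(eta) = (-6*x) dx ∧ dy ∧ dz; div F = -6*x

For a 2-form in R^3 of the form above, applying d gives a 3-form with coefficient ∂P/∂x + ∂Q/∂y + ∂R/∂z:
  ∂P/∂x = -4*x
  ∂Q/∂y = -3*x
  ∂R/∂z = x
Sum = -6*x, which is exactly div F.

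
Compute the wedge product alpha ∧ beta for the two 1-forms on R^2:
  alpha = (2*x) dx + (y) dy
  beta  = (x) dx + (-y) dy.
alpha ∧ beta = (-3*x*y) dx ∧ dy

Distribute the wedge, using dx_i ∧ dx_j = -dx_j ∧ dx_i and dx_i ∧ dx_i = 0. For each pair (i, j) with i < j, the coefficient of dx_i ∧ dx_j in alpha ∧ beta is (alpha_i * beta_j - alpha_j * beta_i). Collecting: alpha ∧ beta = (-3*x*y) dx ∧ dy.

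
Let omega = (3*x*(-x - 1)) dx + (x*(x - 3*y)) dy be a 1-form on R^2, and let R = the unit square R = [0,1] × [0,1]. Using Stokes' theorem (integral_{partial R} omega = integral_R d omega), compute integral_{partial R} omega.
integral_(partial R) omega = -1/2

Stokes: integral_partial_R omega = integral_R d omega with d omega = (∂Q/∂x - ∂P/∂y) dx ∧ dy.
  ∂Q/∂x = 2*x - 3*y
  ∂P/∂y = 0
  integrand = ∂Q/∂x - ∂P/∂y = 2*x - 3*y.
Integrating over R: integral_0^1 integral_0^1 (2*x - 3*y) dx dy = -1/2.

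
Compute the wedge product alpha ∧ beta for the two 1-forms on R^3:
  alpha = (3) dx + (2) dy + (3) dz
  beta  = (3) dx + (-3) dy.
alpha ∧ beta = (-15) dx ∧ dy + (-9) dx ∧ dz + (9) dy ∧ dz

Distribute the wedge, using dx_i ∧ dx_j = -dx_j ∧ dx_i and dx_i ∧ dx_i = 0. For each pair (i, j) with i < j, the coefficient of dx_i ∧ dx_j in alpha ∧ beta is (alpha_i * beta_j - alpha_j * beta_i). Collecting: alpha ∧ beta = (-15) dx ∧ dy + (-9) dx ∧ dz + (9) dy ∧ dz.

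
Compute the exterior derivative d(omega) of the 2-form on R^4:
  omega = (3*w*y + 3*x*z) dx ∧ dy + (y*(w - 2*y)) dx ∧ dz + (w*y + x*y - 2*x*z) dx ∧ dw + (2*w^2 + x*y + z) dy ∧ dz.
d(omega) = (-w + 3*x + 5*y) dx ∧ dy ∧ dz + (-w - x + 3*y) dx ∧ dy ∧ dw + (2*x + y) dx ∧ dz ∧ dw + (4*w) dy ∧ dz ∧ dw

For a 2-form omega = sum_{i<j} g_{ij} dx_i ∧ dx_j, the exterior derivative is
  d(omega) = sum_{i<j} d(g_{ij}) ∧ dx_i ∧ dx_j = sum_{i<j, k} (∂g_{ij}/∂x_k) dx_k ∧ dx_i ∧ dx_j.
Expand each term, using dx_k ∧ dx_i ∧ dx_j = sgn(permutation) dx_{(a)} ∧ dx_{(b)} ∧ dx_{(c)} with (a < b < c) sorted:
  d(3*w*y + 3*x*z) includes (∂/∂z)(3*w*y + 3*x*z) dz = (3*x) dz, which multiplied by dx ∧ dy gives (3*x) dx ∧ dy ∧ dz
  d(3*w*y + 3*x*z) includes (∂/∂w)(3*w*y + 3*x*z) dw = (3*y) dw, which multiplied by dx ∧ dy gives (3*y) dx ∧ dy ∧ dw
  d(y*(w - 2*y)) includes (∂/∂y)(y*(w - 2*y)) dy = (w - 4*y) dy, which multiplied by dx ∧ dz gives (-w + 4*y) dx ∧ dy ∧ dz
  d(y*(w - 2*y)) includes (∂/∂w)(y*(w - 2*y)) dw = (y) dw, which multiplied by dx ∧ dz gives (y) dx ∧ dz ∧ dw
  d(w*y + x*y - 2*x*z) includes (∂/∂y)(w*y + x*y - 2*x*z) dy = (w + x) dy, which multiplied by dx ∧ dw gives (-w - x) dx ∧ dy ∧ dw
  d(w*y + x*y - 2*x*z) includes (∂/∂z)(w*y + x*y - 2*x*z) dz = (-2*x) dz, which multiplied by dx ∧ dw gives (2*x) dx ∧ dz ∧ dw
  d(2*w^2 + x*y + z) includes (∂/∂x)(2*w^2 + x*y + z) dx = (y) dx, which multiplied by dy ∧ dz gives (y) dx ∧ dy ∧ dz
  d(2*w^2 + x*y + z) includes (∂/∂w)(2*w^2 + x*y + z) dw = (4*w) dw, which multiplied by dy ∧ dz gives (4*w) dy ∧ dz ∧ dw
Collecting like 3-forms: d(omega) = (-w + 3*x + 5*y) dx ∧ dy ∧ dz + (-w - x + 3*y) dx ∧ dy ∧ dw + (2*x + y) dx ∧ dz ∧ dw + (4*w) dy ∧ dz ∧ dw.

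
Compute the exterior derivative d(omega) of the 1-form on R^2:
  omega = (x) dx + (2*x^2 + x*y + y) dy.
d(omega) = (4*x + y) dx ∧ dy

For a 1-form omega = sum_i f_i dx_i, the exterior derivative is
  d(omega) = sum_{i < j} (∂f_j/∂x_i - ∂f_i/∂x_j) dx_i ∧ dx_j.
  coefficient of dx ∧ dy: ∂f_2/∂x - ∂f_1/∂y = ∂(2*x^2 + x*y + y)/∂x - ∂(x)/∂y = 4*x + y
Assembling: d(omega) = (4*x + y) dx ∧ dy.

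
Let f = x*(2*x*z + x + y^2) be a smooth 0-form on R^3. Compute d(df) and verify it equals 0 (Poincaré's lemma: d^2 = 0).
d(df) = 0

Step 1: df = sum_i (∂f/∂x_i) dx_i = (4*x*z + 2*x + y^2) dx + (2*x*y) dy + (2*x^2) dz.
Step 2: Apply d again. Using the 1-form formula, the coefficient of dx ∧ dy in d(df) is ∂^2 f/∂x ∂y - ∂^2 f/∂y ∂x = (2*y) - (2*y) = 0 (equality of mixed partials for smooth f).
Similarly for dx ∧ dz and dy ∧ dz — all coefficients vanish. So d(df) = 0.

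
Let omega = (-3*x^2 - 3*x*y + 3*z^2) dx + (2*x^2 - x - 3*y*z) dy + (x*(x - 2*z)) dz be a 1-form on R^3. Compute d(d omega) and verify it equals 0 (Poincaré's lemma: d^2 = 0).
d(d omega) = 0

Step 1: d omega = sum_{i<j} (∂f_j/∂x_i - ∂f_i/∂x_j) dx_i ∧ dx_j:
  coeff of dx ∧ dy: 7*x - 1
  coeff of dx ∧ dz: 2*x - 8*z
  coeff of dy ∧ dz: 3*y
Step 2: Apply d again to each 2-form coefficient. The only possible 3-form in R^3 is dx ∧ dy ∧ dz, with coefficient
  ∂(coeff of dy∧dz)/∂x - ∂(coeff of dx∧dz)/∂y + ∂(coeff of dx∧dy)/∂z
  = ∂/∂x (3*y) - ∂/∂y (2*x - 8*z) + ∂/∂z (7*x - 1).
Each of these terms simplifies to sums of mixed partials that cancel in pairs. The result is 0 (by equality of mixed partials for smooth functions — Schwarz / Clairaut).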